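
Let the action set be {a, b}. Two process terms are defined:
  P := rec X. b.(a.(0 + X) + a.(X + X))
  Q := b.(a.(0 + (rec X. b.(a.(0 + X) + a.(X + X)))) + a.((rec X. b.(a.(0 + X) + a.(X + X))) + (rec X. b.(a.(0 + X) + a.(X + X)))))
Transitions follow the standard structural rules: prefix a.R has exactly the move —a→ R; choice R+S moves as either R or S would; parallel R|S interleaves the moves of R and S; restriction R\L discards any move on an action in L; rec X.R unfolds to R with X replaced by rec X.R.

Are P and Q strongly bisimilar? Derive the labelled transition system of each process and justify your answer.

bisimilar

Reachable graph of P (4 states):
  p0 = rec X. b.(a.(0 + X) + a.(X + X)) | ··b··> p1
  p1 = a.(0 + (rec X. b.(a.(0 + X) + a.(X + X)))) + a.((rec X. b.(a.(0 + X) + a.(X + X))) + (rec X. b.(a.(0 + X) + a.(X + X)))) | ··a··> p2, ··a··> p3
  p2 = (rec X. b.(a.(0 + X) + a.(X + X))) + (rec X. b.(a.(0 + X) + a.(X + X))) | ··b··> p1
  p3 = 0 + (rec X. b.(a.(0 + X) + a.(X + X))) | ··b··> p1
Reachable graph of Q (4 states):
  q0 = b.(a.(0 + (rec X. b.(a.(0 + X) + a.(X + X)))) + a.((rec X. b.(a.(0 + X) + a.(X + X))) + (rec X. b.(a.(0 + X) + a.(X + X))))) | ··b··> q1
  q1 = a.(0 + (rec X. b.(a.(0 + X) + a.(X + X)))) + a.((rec X. b.(a.(0 + X) + a.(X + X))) + (rec X. b.(a.(0 + X) + a.(X + X)))) | ··a··> q2, ··a··> q3
  q2 = (rec X. b.(a.(0 + X) + a.(X + X))) + (rec X. b.(a.(0 + X) + a.(X + X))) | ··b··> q1
  q3 = 0 + (rec X. b.(a.(0 + X) + a.(X + X))) | ··b··> q1
Partition-refinement fixed point:
  B0 = {p0, p2, p3, q0, q2, q3}
  B1 = {p1, q1}
p0 ∈ B0, q0 ∈ B0 → same block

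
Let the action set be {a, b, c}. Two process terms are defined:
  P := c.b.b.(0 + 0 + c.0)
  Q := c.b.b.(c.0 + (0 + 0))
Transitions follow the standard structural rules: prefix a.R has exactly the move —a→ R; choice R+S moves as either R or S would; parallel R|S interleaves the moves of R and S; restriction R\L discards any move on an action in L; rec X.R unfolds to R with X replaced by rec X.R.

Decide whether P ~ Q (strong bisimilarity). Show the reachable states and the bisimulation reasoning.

Reachable graph of P (5 states):
  m0 = c.b.b.(0 + 0 + c.0) ⊢ —c→ m1
  m1 = b.b.(0 + 0 + c.0) ⊢ —b→ m2
  m2 = b.(0 + 0 + c.0) ⊢ —b→ m3
  m3 = 0 + 0 + c.0 ⊢ —c→ m4
  m4 = 0 ⊢ deadlocked
Reachable graph of Q (5 states):
  n0 = c.b.b.(c.0 + (0 + 0)) ⊢ —c→ n1
  n1 = b.b.(c.0 + (0 + 0)) ⊢ —b→ n2
  n2 = b.(c.0 + (0 + 0)) ⊢ —b→ n3
  n3 = c.0 + (0 + 0) ⊢ —c→ n4
  n4 = 0 ⊢ deadlocked
Coarsest stable partition (strong bisimilarity classes):
  B0 = {m0, n0}
  B1 = {m1, n1}
  B2 = {m2, n2}
  B3 = {m3, n3}
  B4 = {m4, n4}
m0 ∈ B0, n0 ∈ B0 → same block

bisimilar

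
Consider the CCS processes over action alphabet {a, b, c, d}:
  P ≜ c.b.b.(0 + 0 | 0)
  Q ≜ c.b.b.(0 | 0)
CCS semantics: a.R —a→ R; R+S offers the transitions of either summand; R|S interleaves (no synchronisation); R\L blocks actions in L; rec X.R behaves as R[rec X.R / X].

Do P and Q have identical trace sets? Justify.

trace-equivalent

P's transition system — 4 states:
  p0 = c.b.b.(0 + 0 | 0) → -c-> p1
  p1 = b.b.(0 + 0 | 0) → -b-> p2
  p2 = b.(0 + 0 | 0) → -b-> p3
  p3 = 0 + 0 | 0 → deadlocked
Q's transition system — 4 states:
  q0 = c.b.b.(0 | 0) → -c-> q1
  q1 = b.b.(0 | 0) → -b-> q2
  q2 = b.(0 | 0) → -b-> q3
  q3 = 0 | 0 → deadlocked
Bisimilarity quotient blocks:
  B0 = {p0, q0}
  B1 = {p1, q1}
  B2 = {p2, q2}
  B3 = {p3, q3}
p0 ∈ B0, q0 ∈ B0 → same block
Bisimilar ⇒ trace-equivalent.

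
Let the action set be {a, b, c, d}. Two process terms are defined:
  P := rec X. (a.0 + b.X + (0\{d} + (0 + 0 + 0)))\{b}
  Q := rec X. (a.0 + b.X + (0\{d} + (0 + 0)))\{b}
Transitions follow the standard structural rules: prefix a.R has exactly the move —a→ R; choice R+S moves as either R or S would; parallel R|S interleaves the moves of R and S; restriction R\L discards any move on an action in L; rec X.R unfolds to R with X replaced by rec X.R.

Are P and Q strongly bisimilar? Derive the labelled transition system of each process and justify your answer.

P's transition system — 2 states:
  m0 = rec X. (a.0 + b.X + (0\{d} + (0 + 0 + 0)))\{b} has moves ··a··> m1
  m1 = 0\{b} has moves stopped
Q's transition system — 2 states:
  n0 = rec X. (a.0 + b.X + (0\{d} + (0 + 0)))\{b} has moves ··a··> n1
  n1 = 0\{b} has moves stopped
Bisimilarity quotient blocks:
  B0 = {m0, n0}
  B1 = {m1, n1}
m0 ∈ B0, n0 ∈ B0 → same block

P ~ Q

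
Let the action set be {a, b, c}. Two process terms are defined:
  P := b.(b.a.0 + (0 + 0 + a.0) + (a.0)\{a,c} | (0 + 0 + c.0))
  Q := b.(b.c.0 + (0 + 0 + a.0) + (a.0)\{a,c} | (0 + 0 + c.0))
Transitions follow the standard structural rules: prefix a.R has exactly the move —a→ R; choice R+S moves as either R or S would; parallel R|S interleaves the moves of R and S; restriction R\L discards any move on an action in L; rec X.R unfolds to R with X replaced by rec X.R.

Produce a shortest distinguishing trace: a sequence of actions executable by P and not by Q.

bba

Reachable graph of P (5 states):
  s0 = b.(b.a.0 + (0 + 0 + a.0) + (a.0)\{a,c} | (0 + 0 + c.0)) → —b→ s1
  s1 = b.a.0 + (0 + 0 + a.0) + (a.0)\{a,c} | (0 + 0 + c.0) → —a→ s2, —b→ s3, —c→ s4
  s2 = 0 → ·
  s3 = a.0 → —a→ s2
  s4 = (a.0)\{a,c} | 0 → ·
Reachable graph of Q (5 states):
  t0 = b.(b.c.0 + (0 + 0 + a.0) + (a.0)\{a,c} | (0 + 0 + c.0)) → —b→ t1
  t1 = b.c.0 + (0 + 0 + a.0) + (a.0)\{a,c} | (0 + 0 + c.0) → —a→ t2, —b→ t3, —c→ t4
  t2 = 0 → ·
  t3 = c.0 → —c→ t2
  t4 = (a.0)\{a,c} | 0 → ·
Run σ = ⟨bba⟩ on P: start {s0}
  [1] b ⇒ {s1}
  [2] b ⇒ {s3}
  [3] a ⇒ {s2}
  P completes σ.
Run σ = ⟨bba⟩ on Q: start {t0}
  [1] b ⇒ {t1}
  [2] b ⇒ {t3}
  [3] a ⇒ ∅  — Q cannot continue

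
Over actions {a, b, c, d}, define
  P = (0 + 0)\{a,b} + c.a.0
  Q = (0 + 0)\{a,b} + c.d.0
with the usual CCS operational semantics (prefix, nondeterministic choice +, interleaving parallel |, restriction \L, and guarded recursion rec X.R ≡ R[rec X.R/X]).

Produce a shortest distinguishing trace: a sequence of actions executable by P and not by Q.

Reachable graph of P (3 states):
  m0 = (0 + 0)\{a,b} + c.a.0 has moves =c=> m1
  m1 = a.0 has moves =a=> m2
  m2 = 0 has moves ∅
Reachable graph of Q (3 states):
  n0 = (0 + 0)\{a,b} + c.d.0 has moves =c=> n1
  n1 = d.0 has moves =d=> n2
  n2 = 0 has moves ∅
Executing ca from P (initial set {m0}):
  after c @ step 1: {m1}
  after a @ step 2: {m2}
  P completes σ.
Executing ca from Q (initial set {n0}):
  after c @ step 1: {n1}
  after a @ step 2: no successor for Q

ca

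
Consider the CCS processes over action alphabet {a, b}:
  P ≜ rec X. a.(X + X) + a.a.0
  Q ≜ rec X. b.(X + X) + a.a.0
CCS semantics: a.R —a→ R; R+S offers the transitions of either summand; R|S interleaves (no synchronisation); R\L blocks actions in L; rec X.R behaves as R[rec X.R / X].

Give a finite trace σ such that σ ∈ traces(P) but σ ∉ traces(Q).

aaa

Reachable graph of P (4 states):
  s0 = rec X. a.(X + X) + a.a.0 has moves =a=> s1, =a=> s2
  s1 = (rec X. a.(X + X) + a.a.0) + (rec X. a.(X + X) + a.a.0) has moves =a=> s1, =a=> s2
  s2 = a.0 has moves =a=> s3
  s3 = 0 has moves stopped
Reachable graph of Q (4 states):
  t0 = rec X. b.(X + X) + a.a.0 has moves =a=> t1, =b=> t2
  t1 = a.0 has moves =a=> t3
  t2 = (rec X. b.(X + X) + a.a.0) + (rec X. b.(X + X) + a.a.0) has moves =a=> t1, =b=> t2
  t3 = 0 has moves stopped
Trace ⟨aaa⟩ through P, begin at {s0}:
  after a @ step 1: {s1, s2}
  after a @ step 2: {s1, s2, s3}
  after a @ step 3: {s1, s2, s3}
  ✓ P
Trace ⟨aaa⟩ through Q, begin at {t0}:
  after a @ step 1: {t1}
  after a @ step 2: {t3}
  after a @ step 3: ∅ (Q stuck)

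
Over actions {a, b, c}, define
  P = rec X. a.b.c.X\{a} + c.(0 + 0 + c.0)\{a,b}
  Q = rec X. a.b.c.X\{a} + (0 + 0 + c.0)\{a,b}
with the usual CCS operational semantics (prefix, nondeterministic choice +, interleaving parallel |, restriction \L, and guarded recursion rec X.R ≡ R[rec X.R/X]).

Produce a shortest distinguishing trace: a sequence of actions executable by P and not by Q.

Reachable graph of P (8 states):
  u0 = rec X. a.b.c.X\{a} + c.(0 + 0 + c.0)\{a,b} :: --a--▸ u1, --c--▸ u2
  u1 = b.c.(rec X. a.b.c.X\{a} + c.(0 + 0 + c.0)\{a,b})\{a} :: --b--▸ u3
  u2 = (0 + 0 + c.0)\{a,b} :: --c--▸ u4
  u3 = c.(rec X. a.b.c.X\{a} + c.(0 + 0 + c.0)\{a,b})\{a} :: --c--▸ u5
  u4 = 0\{a,b} :: deadlocked
  u5 = (rec X. a.b.c.X\{a} + c.(0 + 0 + c.0)\{a,b})\{a} :: --c--▸ u6
  u6 = (0 + 0 + c.0)\{a,b}\{a} :: --c--▸ u7
  u7 = 0\{a,b}\{a} :: deadlocked
Reachable graph of Q (6 states):
  v0 = rec X. a.b.c.X\{a} + (0 + 0 + c.0)\{a,b} :: --a--▸ v1, --c--▸ v2
  v1 = b.c.(rec X. a.b.c.X\{a} + (0 + 0 + c.0)\{a,b})\{a} :: --b--▸ v3
  v2 = 0\{a,b} :: deadlocked
  v3 = c.(rec X. a.b.c.X\{a} + (0 + 0 + c.0)\{a,b})\{a} :: --c--▸ v4
  v4 = (rec X. a.b.c.X\{a} + (0 + 0 + c.0)\{a,b})\{a} :: --c--▸ v5
  v5 = 0\{a,b}\{a} :: deadlocked
Executing cc from P (initial set {u0}):
  [1] c ⇒ {u2}
  [2] c ⇒ {u4}
  — P admits the full trace.
Executing cc from Q (initial set {v0}):
  [1] c ⇒ {v2}
  [2] c ⇒ ∅  — Q cannot continue

cc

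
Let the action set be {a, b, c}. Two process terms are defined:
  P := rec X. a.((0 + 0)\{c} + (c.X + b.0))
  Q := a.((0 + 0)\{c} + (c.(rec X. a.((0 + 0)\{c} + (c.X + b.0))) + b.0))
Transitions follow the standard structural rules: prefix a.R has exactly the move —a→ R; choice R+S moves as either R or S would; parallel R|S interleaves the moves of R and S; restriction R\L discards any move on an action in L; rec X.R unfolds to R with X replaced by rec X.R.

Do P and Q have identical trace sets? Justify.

LTS(P): 3 reachable states
  m0 = rec X. a.((0 + 0)\{c} + (c.X + b.0)) has moves —a→ m1
  m1 = (0 + 0)\{c} + (c.(rec X. a.((0 + 0)\{c} + (c.X + b.0))) + b.0) has moves —b→ m2, —c→ m0
  m2 = 0 has moves deadlocked
LTS(Q): 4 reachable states
  n0 = a.((0 + 0)\{c} + (c.(rec X. a.((0 + 0)\{c} + (c.X + b.0))) + b.0)) has moves —a→ n1
  n1 = (0 + 0)\{c} + (c.(rec X. a.((0 + 0)\{c} + (c.X + b.0))) + b.0) has moves —b→ n2, —c→ n3
  n2 = 0 has moves deadlocked
  n3 = rec X. a.((0 + 0)\{c} + (c.X + b.0)) has moves —a→ n1
Coarsest stable partition (strong bisimilarity classes):
  B0 = {m0, n0, n3}
  B1 = {m1, n1}
  B2 = {m2, n2}
m0 ∈ B0, n0 ∈ B0 → same block
Bisimilar ⇒ trace-equivalent.

trace-equivalent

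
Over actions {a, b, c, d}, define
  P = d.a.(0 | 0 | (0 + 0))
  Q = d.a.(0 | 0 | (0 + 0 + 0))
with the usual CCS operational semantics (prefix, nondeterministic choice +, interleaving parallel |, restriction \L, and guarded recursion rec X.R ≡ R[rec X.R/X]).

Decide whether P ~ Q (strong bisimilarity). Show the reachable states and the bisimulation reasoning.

bisimilar

LTS(P): 3 reachable states
  p0 = d.a.(0 | 0 | (0 + 0)) ⊢ --d--▸ p1
  p1 = a.(0 | 0 | (0 + 0)) ⊢ --a--▸ p2
  p2 = 0 | 0 | (0 + 0) ⊢ deadlocked
LTS(Q): 3 reachable states
  q0 = d.a.(0 | 0 | (0 + 0 + 0)) ⊢ --d--▸ q1
  q1 = a.(0 | 0 | (0 + 0 + 0)) ⊢ --a--▸ q2
  q2 = 0 | 0 | (0 + 0 + 0) ⊢ deadlocked
Bisimilarity quotient blocks:
  B0 = {p0, q0}
  B1 = {p1, q1}
  B2 = {p2, q2}
p0 ∈ B0, q0 ∈ B0 → same block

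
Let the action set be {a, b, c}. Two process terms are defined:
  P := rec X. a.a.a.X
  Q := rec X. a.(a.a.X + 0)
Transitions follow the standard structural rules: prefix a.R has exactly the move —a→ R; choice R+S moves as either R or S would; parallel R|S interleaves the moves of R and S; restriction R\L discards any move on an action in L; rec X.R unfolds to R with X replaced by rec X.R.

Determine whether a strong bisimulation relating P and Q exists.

YES

P's transition system — 3 states:
  s0 = rec X. a.a.a.X :: =a=> s1
  s1 = a.a.(rec X. a.a.a.X) :: =a=> s2
  s2 = a.(rec X. a.a.a.X) :: =a=> s0
Q's transition system — 3 states:
  t0 = rec X. a.(a.a.X + 0) :: =a=> t1
  t1 = a.a.(rec X. a.(a.a.X + 0)) + 0 :: =a=> t2
  t2 = a.(rec X. a.(a.a.X + 0)) :: =a=> t0
Partition-refinement fixed point:
  B0 = {s0, s1, s2, t0, t1, t2}
s0 ∈ B0, t0 ∈ B0 → same block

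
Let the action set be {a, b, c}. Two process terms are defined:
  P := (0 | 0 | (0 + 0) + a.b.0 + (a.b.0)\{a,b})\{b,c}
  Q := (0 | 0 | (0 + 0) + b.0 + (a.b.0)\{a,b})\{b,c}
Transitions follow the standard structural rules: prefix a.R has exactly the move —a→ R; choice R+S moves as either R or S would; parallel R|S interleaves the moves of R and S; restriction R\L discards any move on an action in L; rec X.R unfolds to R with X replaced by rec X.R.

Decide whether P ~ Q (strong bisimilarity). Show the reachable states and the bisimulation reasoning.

not bisimilar

P's transition system — 2 states:
  m0 = (0 | 0 | (0 + 0) + a.b.0 + (a.b.0)\{a,b})\{b,c} ⊢ --a--▸ m1
  m1 = (b.0)\{b,c} ⊢ ∅
Q's transition system — 1 states:
  n0 = (0 | 0 | (0 + 0) + b.0 + (a.b.0)\{a,b})\{b,c} ⊢ ∅
Bisimilarity quotient blocks:
  B0 = {m0}
  B1 = {m1, n0}
m0 ∈ B0, n0 ∈ B1 → different blocks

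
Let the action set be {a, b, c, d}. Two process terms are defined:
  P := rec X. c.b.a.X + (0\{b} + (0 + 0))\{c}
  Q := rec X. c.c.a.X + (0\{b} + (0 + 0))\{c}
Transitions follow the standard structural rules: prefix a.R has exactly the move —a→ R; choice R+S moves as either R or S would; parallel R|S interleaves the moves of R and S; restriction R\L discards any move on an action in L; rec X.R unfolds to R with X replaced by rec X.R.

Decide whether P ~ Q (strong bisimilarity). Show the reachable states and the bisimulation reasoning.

P ≁ Q

LTS(P): 3 reachable states
  u0 = rec X. c.b.a.X + (0\{b} + (0 + 0))\{c} ⊢ —c→ u1
  u1 = b.a.(rec X. c.b.a.X + (0\{b} + (0 + 0))\{c}) ⊢ —b→ u2
  u2 = a.(rec X. c.b.a.X + (0\{b} + (0 + 0))\{c}) ⊢ —a→ u0
LTS(Q): 3 reachable states
  v0 = rec X. c.c.a.X + (0\{b} + (0 + 0))\{c} ⊢ —c→ v1
  v1 = c.a.(rec X. c.c.a.X + (0\{b} + (0 + 0))\{c}) ⊢ —c→ v2
  v2 = a.(rec X. c.c.a.X + (0\{b} + (0 + 0))\{c}) ⊢ —a→ v0
Partition-refinement fixed point:
  B0 = {u0}
  B1 = {u1}
  B2 = {u2}
  B3 = {v0}
  B4 = {v1}
  B5 = {v2}
u0 ∈ B0, v0 ∈ B3 → different blocks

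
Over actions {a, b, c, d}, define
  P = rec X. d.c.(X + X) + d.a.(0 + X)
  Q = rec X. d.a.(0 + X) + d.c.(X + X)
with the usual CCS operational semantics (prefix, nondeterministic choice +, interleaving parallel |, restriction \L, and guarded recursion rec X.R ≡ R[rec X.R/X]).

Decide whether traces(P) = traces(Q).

trace-equivalent

P's transition system — 5 states:
  u0 = rec X. d.c.(X + X) + d.a.(0 + X) → =d=> u1, =d=> u2
  u1 = a.(0 + (rec X. d.c.(X + X) + d.a.(0 + X))) → =a=> u3
  u2 = c.((rec X. d.c.(X + X) + d.a.(0 + X)) + (rec X. d.c.(X + X) + d.a.(0 + X))) → =c=> u4
  u3 = 0 + (rec X. d.c.(X + X) + d.a.(0 + X)) → =d=> u1, =d=> u2
  u4 = (rec X. d.c.(X + X) + d.a.(0 + X)) + (rec X. d.c.(X + X) + d.a.(0 + X)) → =d=> u1, =d=> u2
Q's transition system — 5 states:
  v0 = rec X. d.a.(0 + X) + d.c.(X + X) → =d=> v1, =d=> v2
  v1 = a.(0 + (rec X. d.a.(0 + X) + d.c.(X + X))) → =a=> v3
  v2 = c.((rec X. d.a.(0 + X) + d.c.(X + X)) + (rec X. d.a.(0 + X) + d.c.(X + X))) → =c=> v4
  v3 = 0 + (rec X. d.a.(0 + X) + d.c.(X + X)) → =d=> v1, =d=> v2
  v4 = (rec X. d.a.(0 + X) + d.c.(X + X)) + (rec X. d.a.(0 + X) + d.c.(X + X)) → =d=> v1, =d=> v2
Coarsest stable partition (strong bisimilarity classes):
  B0 = {u0, u3, u4, v0, v3, v4}
  B1 = {u2, v2}
  B2 = {u1, v1}
u0 ∈ B0, v0 ∈ B0 → same block
Bisimilar ⇒ trace-equivalent.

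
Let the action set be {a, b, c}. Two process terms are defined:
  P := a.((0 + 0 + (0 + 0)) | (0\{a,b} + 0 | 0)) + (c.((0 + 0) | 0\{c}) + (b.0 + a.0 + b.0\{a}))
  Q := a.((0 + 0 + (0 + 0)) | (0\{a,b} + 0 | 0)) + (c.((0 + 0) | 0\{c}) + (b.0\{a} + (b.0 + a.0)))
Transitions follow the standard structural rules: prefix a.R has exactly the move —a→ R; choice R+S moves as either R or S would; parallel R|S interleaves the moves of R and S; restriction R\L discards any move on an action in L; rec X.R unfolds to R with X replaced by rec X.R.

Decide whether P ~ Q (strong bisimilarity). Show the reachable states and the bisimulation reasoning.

LTS(P): 5 reachable states
  m0 = a.((0 + 0 + (0 + 0)) | (0\{a,b} + 0 | 0)) + (c.((0 + 0) | 0\{c}) + (b.0 + a.0 + b.0\{a})) :: —a→ m1, —a→ m2, —b→ m2, —b→ m3, —c→ m4
  m1 = (0 + 0 + (0 + 0)) | (0\{a,b} + 0 | 0) :: (no moves)
  m2 = 0 :: (no moves)
  m3 = 0\{a} :: (no moves)
  m4 = (0 + 0) | 0\{c} :: (no moves)
LTS(Q): 5 reachable states
  n0 = a.((0 + 0 + (0 + 0)) | (0\{a,b} + 0 | 0)) + (c.((0 + 0) | 0\{c}) + (b.0\{a} + (b.0 + a.0))) :: —a→ n1, —a→ n2, —b→ n2, —b→ n3, —c→ n4
  n1 = (0 + 0 + (0 + 0)) | (0\{a,b} + 0 | 0) :: (no moves)
  n2 = 0 :: (no moves)
  n3 = 0\{a} :: (no moves)
  n4 = (0 + 0) | 0\{c} :: (no moves)
Partition-refinement fixed point:
  B0 = {m0, n0}
  B1 = {m1, m2, m3, m4, n1, n2, n3, n4}
m0 ∈ B0, n0 ∈ B0 → same block

YES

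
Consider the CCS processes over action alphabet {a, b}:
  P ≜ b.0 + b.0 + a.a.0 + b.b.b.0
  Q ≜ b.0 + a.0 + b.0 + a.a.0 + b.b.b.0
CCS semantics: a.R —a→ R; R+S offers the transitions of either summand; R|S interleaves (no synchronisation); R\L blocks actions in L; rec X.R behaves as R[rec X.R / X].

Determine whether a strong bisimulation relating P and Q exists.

NO

Reachable graph of P (5 states):
  s0 = b.0 + b.0 + a.a.0 + b.b.b.0 | -a-> s1, -b-> s2, -b-> s3
  s1 = a.0 | -a-> s2
  s2 = 0 | stopped
  s3 = b.b.0 | -b-> s4
  s4 = b.0 | -b-> s2
Reachable graph of Q (5 states):
  t0 = b.0 + a.0 + b.0 + a.a.0 + b.b.b.0 | -a-> t1, -a-> t2, -b-> t1, -b-> t3
  t1 = 0 | stopped
  t2 = a.0 | -a-> t1
  t3 = b.b.0 | -b-> t4
  t4 = b.0 | -b-> t1
Bisimilarity quotient blocks:
  B0 = {s0}
  B1 = {s3, t3}
  B2 = {s4, t4}
  B3 = {s2, t1}
  B4 = {s1, t2}
  B5 = {t0}
s0 ∈ B0, t0 ∈ B5 → different blocks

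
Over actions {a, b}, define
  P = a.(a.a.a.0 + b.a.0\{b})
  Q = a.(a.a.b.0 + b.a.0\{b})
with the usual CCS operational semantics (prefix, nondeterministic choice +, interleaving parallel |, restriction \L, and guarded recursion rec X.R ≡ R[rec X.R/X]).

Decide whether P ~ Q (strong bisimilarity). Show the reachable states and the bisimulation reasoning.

NO

P's transition system — 7 states:
  u0 = a.(a.a.a.0 + b.a.0\{b}) ⊢ =a=> u1
  u1 = a.a.a.0 + b.a.0\{b} ⊢ =a=> u2, =b=> u3
  u2 = a.a.0 ⊢ =a=> u4
  u3 = a.0\{b} ⊢ =a=> u5
  u4 = a.0 ⊢ =a=> u6
  u5 = 0\{b} ⊢ stopped
  u6 = 0 ⊢ stopped
Q's transition system — 7 states:
  v0 = a.(a.a.b.0 + b.a.0\{b}) ⊢ =a=> v1
  v1 = a.a.b.0 + b.a.0\{b} ⊢ =a=> v2, =b=> v3
  v2 = a.b.0 ⊢ =a=> v4
  v3 = a.0\{b} ⊢ =a=> v5
  v4 = b.0 ⊢ =b=> v6
  v5 = 0\{b} ⊢ stopped
  v6 = 0 ⊢ stopped
Partition-refinement fixed point:
  B0 = {u0}
  B1 = {u1}
  B2 = {u2}
  B3 = {u3, u4, v3}
  B4 = {u5, u6, v5, v6}
  B5 = {v0}
  B6 = {v1}
  B7 = {v2}
  B8 = {v4}
u0 ∈ B0, v0 ∈ B5 → different blocks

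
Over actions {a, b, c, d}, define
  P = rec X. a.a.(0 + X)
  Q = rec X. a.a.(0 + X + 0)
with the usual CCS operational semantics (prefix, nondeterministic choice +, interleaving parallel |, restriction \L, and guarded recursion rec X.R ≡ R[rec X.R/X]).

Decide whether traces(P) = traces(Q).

trace-equivalent

P's transition system — 3 states:
  m0 = rec X. a.a.(0 + X) :: —a→ m1
  m1 = a.(0 + (rec X. a.a.(0 + X))) :: —a→ m2
  m2 = 0 + (rec X. a.a.(0 + X)) :: —a→ m1
Q's transition system — 3 states:
  n0 = rec X. a.a.(0 + X + 0) :: —a→ n1
  n1 = a.(0 + (rec X. a.a.(0 + X + 0)) + 0) :: —a→ n2
  n2 = 0 + (rec X. a.a.(0 + X + 0)) + 0 :: —a→ n1
Bisimilarity quotient blocks:
  B0 = {m0, m1, m2, n0, n1, n2}
m0 ∈ B0, n0 ∈ B0 → same block
Bisimilar ⇒ trace-equivalent.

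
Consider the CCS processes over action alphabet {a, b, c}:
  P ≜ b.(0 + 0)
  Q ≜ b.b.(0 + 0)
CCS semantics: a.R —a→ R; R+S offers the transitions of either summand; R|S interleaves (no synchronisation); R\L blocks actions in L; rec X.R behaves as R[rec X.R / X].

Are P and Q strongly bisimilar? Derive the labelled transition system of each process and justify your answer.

LTS(P): 2 reachable states
  m0 = b.(0 + 0) :: ··b··> m1
  m1 = 0 + 0 :: deadlocked
LTS(Q): 3 reachable states
  n0 = b.b.(0 + 0) :: ··b··> n1
  n1 = b.(0 + 0) :: ··b··> n2
  n2 = 0 + 0 :: deadlocked
Partition-refinement fixed point:
  B0 = {m0, n1}
  B1 = {m1, n2}
  B2 = {n0}
m0 ∈ B0, n0 ∈ B2 → different blocks

P ≁ Q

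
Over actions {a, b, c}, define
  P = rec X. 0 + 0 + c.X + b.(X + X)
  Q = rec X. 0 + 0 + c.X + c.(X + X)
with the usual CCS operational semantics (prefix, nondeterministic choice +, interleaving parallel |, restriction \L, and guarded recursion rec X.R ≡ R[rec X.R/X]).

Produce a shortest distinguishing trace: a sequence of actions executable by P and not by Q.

P's transition system — 2 states:
  u0 = rec X. 0 + 0 + c.X + b.(X + X) ⊢ =b=> u1, =c=> u0
  u1 = (rec X. 0 + 0 + c.X + b.(X + X)) + (rec X. 0 + 0 + c.X + b.(X + X)) ⊢ =b=> u1, =c=> u0
Q's transition system — 2 states:
  v0 = rec X. 0 + 0 + c.X + c.(X + X) ⊢ =c=> v0, =c=> v1
  v1 = (rec X. 0 + 0 + c.X + c.(X + X)) + (rec X. 0 + 0 + c.X + c.(X + X)) ⊢ =c=> v0, =c=> v1
Run σ = ⟨b⟩ on P: start {u0}
  after b @ step 1: {u1}
  — P admits the full trace.
Run σ = ⟨b⟩ on Q: start {v0}
  after b @ step 1: no successor for Q

b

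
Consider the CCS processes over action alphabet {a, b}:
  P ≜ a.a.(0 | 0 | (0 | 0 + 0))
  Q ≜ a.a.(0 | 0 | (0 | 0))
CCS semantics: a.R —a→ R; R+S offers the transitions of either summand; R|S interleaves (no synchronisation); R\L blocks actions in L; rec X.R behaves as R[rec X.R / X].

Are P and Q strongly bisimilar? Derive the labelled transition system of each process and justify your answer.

P's transition system — 3 states:
  s0 = a.a.(0 | 0 | (0 | 0 + 0)) ⊢ --a--▸ s1
  s1 = a.(0 | 0 | (0 | 0 + 0)) ⊢ --a--▸ s2
  s2 = 0 | 0 | (0 | 0 + 0) ⊢ ∅
Q's transition system — 3 states:
  t0 = a.a.(0 | 0 | (0 | 0)) ⊢ --a--▸ t1
  t1 = a.(0 | 0 | (0 | 0)) ⊢ --a--▸ t2
  t2 = 0 | 0 | (0 | 0) ⊢ ∅
Coarsest stable partition (strong bisimilarity classes):
  B0 = {s0, t0}
  B1 = {s1, t1}
  B2 = {s2, t2}
s0 ∈ B0, t0 ∈ B0 → same block

P ~ Q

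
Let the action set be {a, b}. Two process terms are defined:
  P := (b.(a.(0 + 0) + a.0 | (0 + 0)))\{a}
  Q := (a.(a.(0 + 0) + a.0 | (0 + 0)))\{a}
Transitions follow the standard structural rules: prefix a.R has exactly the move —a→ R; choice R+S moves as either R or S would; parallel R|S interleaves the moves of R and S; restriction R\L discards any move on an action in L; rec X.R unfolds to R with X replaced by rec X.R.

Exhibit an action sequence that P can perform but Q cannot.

Reachable graph of P (2 states):
  u0 = (b.(a.(0 + 0) + a.0 | (0 + 0)))\{a} has moves --b--▸ u1
  u1 = (a.(0 + 0) + a.0 | (0 + 0))\{a} has moves deadlocked
Reachable graph of Q (1 states):
  v0 = (a.(a.(0 + 0) + a.0 | (0 + 0)))\{a} has moves deadlocked
Run σ = ⟨b⟩ on P: start {u0}
  after b @ step 1: {u1}
  ✓ P
Run σ = ⟨b⟩ on Q: start {v0}
  after b @ step 1: ∅  — Q cannot continue

b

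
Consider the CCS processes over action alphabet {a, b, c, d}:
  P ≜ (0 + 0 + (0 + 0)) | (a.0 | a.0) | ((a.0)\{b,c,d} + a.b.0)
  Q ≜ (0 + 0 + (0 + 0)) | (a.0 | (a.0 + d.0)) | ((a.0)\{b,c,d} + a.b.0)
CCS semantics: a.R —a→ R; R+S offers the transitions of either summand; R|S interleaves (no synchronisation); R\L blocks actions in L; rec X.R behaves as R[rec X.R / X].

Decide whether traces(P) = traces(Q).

trace-distinct — witness ⟨d⟩

P's transition system — 16 states:
  u0 = (0 + 0 + (0 + 0)) | (a.0 | a.0) | ((a.0)\{b,c,d} + a.b.0) has moves --a--▸ u1, --a--▸ u2, --a--▸ u3, --a--▸ u4
  u1 = (0 + 0 + (0 + 0)) | (0 | a.0) | ((a.0)\{b,c,d} + a.b.0) has moves --a--▸ u5, --a--▸ u6, --a--▸ u7
  u2 = (0 + 0 + (0 + 0)) | (a.0 | 0) | ((a.0)\{b,c,d} + a.b.0) has moves --a--▸ u5, --a--▸ u8, --a--▸ u9
  u3 = (0 + 0 + (0 + 0)) | (a.0 | a.0) | 0\{b,c,d} has moves --a--▸ u6, --a--▸ u8
  u4 = (0 + 0 + (0 + 0)) | (a.0 | a.0) | b.0 has moves --a--▸ u7, --a--▸ u9, --b--▸ u10
  u5 = (0 + 0 + (0 + 0)) | (0 | 0) | ((a.0)\{b,c,d} + a.b.0) has moves --a--▸ u11, --a--▸ u12
  u6 = (0 + 0 + (0 + 0)) | (0 | a.0) | 0\{b,c,d} has moves --a--▸ u11
  u7 = (0 + 0 + (0 + 0)) | (0 | a.0) | b.0 has moves --a--▸ u12, --b--▸ u13
  u8 = (0 + 0 + (0 + 0)) | (a.0 | 0) | 0\{b,c,d} has moves --a--▸ u11
  u9 = (0 + 0 + (0 + 0)) | (a.0 | 0) | b.0 has moves --a--▸ u12, --b--▸ u14
  u10 = (0 + 0 + (0 + 0)) | (a.0 | a.0) | 0 has moves --a--▸ u13, --a--▸ u14
  u11 = (0 + 0 + (0 + 0)) | (0 | 0) | 0\{b,c,d} has moves ·
  u12 = (0 + 0 + (0 + 0)) | (0 | 0) | b.0 has moves --b--▸ u15
  u13 = (0 + 0 + (0 + 0)) | (0 | a.0) | 0 has moves --a--▸ u15
  u14 = (0 + 0 + (0 + 0)) | (a.0 | 0) | 0 has moves --a--▸ u15
  u15 = (0 + 0 + (0 + 0)) | (0 | 0) | 0 has moves ·
Q's transition system — 16 states:
  v0 = (0 + 0 + (0 + 0)) | (a.0 | (a.0 + d.0)) | ((a.0)\{b,c,d} + a.b.0) has moves --a--▸ v1, --a--▸ v2, --a--▸ v3, --a--▸ v4, --d--▸ v4
  v1 = (0 + 0 + (0 + 0)) | (0 | (a.0 + d.0)) | ((a.0)\{b,c,d} + a.b.0) has moves --a--▸ v5, --a--▸ v6, --a--▸ v7, --d--▸ v7
  v2 = (0 + 0 + (0 + 0)) | (a.0 | (a.0 + d.0)) | 0\{b,c,d} has moves --a--▸ v5, --a--▸ v8, --d--▸ v8
  v3 = (0 + 0 + (0 + 0)) | (a.0 | (a.0 + d.0)) | b.0 has moves --a--▸ v6, --a--▸ v9, --b--▸ v10, --d--▸ v9
  v4 = (0 + 0 + (0 + 0)) | (a.0 | 0) | ((a.0)\{b,c,d} + a.b.0) has moves --a--▸ v7, --a--▸ v8, --a--▸ v9
  v5 = (0 + 0 + (0 + 0)) | (0 | (a.0 + d.0)) | 0\{b,c,d} has moves --a--▸ v11, --d--▸ v11
  v6 = (0 + 0 + (0 + 0)) | (0 | (a.0 + d.0)) | b.0 has moves --a--▸ v12, --b--▸ v13, --d--▸ v12
  v7 = (0 + 0 + (0 + 0)) | (0 | 0) | ((a.0)\{b,c,d} + a.b.0) has moves --a--▸ v11, --a--▸ v12
  v8 = (0 + 0 + (0 + 0)) | (a.0 | 0) | 0\{b,c,d} has moves --a--▸ v11
  v9 = (0 + 0 + (0 + 0)) | (a.0 | 0) | b.0 has moves --a--▸ v12, --b--▸ v14
  v10 = (0 + 0 + (0 + 0)) | (a.0 | (a.0 + d.0)) | 0 has moves --a--▸ v13, --a--▸ v14, --d--▸ v14
  v11 = (0 + 0 + (0 + 0)) | (0 | 0) | 0\{b,c,d} has moves ·
  v12 = (0 + 0 + (0 + 0)) | (0 | 0) | b.0 has moves --b--▸ v15
  v13 = (0 + 0 + (0 + 0)) | (0 | (a.0 + d.0)) | 0 has moves --a--▸ v15, --d--▸ v15
  v14 = (0 + 0 + (0 + 0)) | (a.0 | 0) | 0 has moves --a--▸ v15
  v15 = (0 + 0 + (0 + 0)) | (0 | 0) | 0 has moves ·
Executing d from Q (initial set {v0}):
  step 1 (d): {v4}
  — Q admits the full trace.
Executing d from P (initial set {u0}):
  step 1 (d): ∅ (P stuck)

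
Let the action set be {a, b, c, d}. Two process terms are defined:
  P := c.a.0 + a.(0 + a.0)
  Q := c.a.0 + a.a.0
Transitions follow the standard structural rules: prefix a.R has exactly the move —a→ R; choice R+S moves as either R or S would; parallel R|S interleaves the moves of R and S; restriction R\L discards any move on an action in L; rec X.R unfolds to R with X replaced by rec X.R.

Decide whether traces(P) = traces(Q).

trace-equivalent

LTS(P): 4 reachable states
  p0 = c.a.0 + a.(0 + a.0) ⊢ -a-> p1, -c-> p2
  p1 = 0 + a.0 ⊢ -a-> p3
  p2 = a.0 ⊢ -a-> p3
  p3 = 0 ⊢ (no moves)
LTS(Q): 3 reachable states
  q0 = c.a.0 + a.a.0 ⊢ -a-> q1, -c-> q1
  q1 = a.0 ⊢ -a-> q2
  q2 = 0 ⊢ (no moves)
Bisimilarity quotient blocks:
  B0 = {p0, q0}
  B1 = {p1, p2, q1}
  B2 = {p3, q2}
p0 ∈ B0, q0 ∈ B0 → same block
Bisimilar ⇒ trace-equivalent.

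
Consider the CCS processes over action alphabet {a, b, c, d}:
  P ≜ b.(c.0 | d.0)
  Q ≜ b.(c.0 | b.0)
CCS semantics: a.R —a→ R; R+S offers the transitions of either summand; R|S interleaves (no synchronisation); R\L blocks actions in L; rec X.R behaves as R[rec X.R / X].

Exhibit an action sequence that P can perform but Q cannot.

bd

LTS(P): 5 reachable states
  p0 = b.(c.0 | d.0) → ··b··> p1
  p1 = c.0 | d.0 → ··c··> p2, ··d··> p3
  p2 = 0 | d.0 → ··d··> p4
  p3 = c.0 | 0 → ··c··> p4
  p4 = 0 | 0 → deadlocked
LTS(Q): 5 reachable states
  q0 = b.(c.0 | b.0) → ··b··> q1
  q1 = c.0 | b.0 → ··b··> q2, ··c··> q3
  q2 = c.0 | 0 → ··c··> q4
  q3 = 0 | b.0 → ··b··> q4
  q4 = 0 | 0 → deadlocked
Trace ⟨bd⟩ through P, begin at {p0}:
  after b @ step 1: {p1}
  after d @ step 2: {p3}
  ✓ P
Trace ⟨bd⟩ through Q, begin at {q0}:
  after b @ step 1: {q1}
  after d @ step 2: no successor for Q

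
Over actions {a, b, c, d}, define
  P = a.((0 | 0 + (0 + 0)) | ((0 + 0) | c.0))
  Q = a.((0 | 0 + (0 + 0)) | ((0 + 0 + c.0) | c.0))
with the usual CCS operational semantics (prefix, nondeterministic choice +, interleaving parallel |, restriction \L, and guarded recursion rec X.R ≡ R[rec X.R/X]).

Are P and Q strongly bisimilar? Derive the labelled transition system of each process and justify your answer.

Reachable graph of P (3 states):
  u0 = a.((0 | 0 + (0 + 0)) | ((0 + 0) | c.0)) ⊢ -a-> u1
  u1 = (0 | 0 + (0 + 0)) | ((0 + 0) | c.0) ⊢ -c-> u2
  u2 = (0 | 0 + (0 + 0)) | ((0 + 0) | 0) ⊢ ∅
Reachable graph of Q (5 states):
  v0 = a.((0 | 0 + (0 + 0)) | ((0 + 0 + c.0) | c.0)) ⊢ -a-> v1
  v1 = (0 | 0 + (0 + 0)) | ((0 + 0 + c.0) | c.0) ⊢ -c-> v2, -c-> v3
  v2 = (0 | 0 + (0 + 0)) | ((0 + 0 + c.0) | 0) ⊢ -c-> v4
  v3 = (0 | 0 + (0 + 0)) | (0 | c.0) ⊢ -c-> v4
  v4 = (0 | 0 + (0 + 0)) | (0 | 0) ⊢ ∅
Bisimilarity quotient blocks:
  B0 = {u0}
  B1 = {u1, v2, v3}
  B2 = {u2, v4}
  B3 = {v0}
  B4 = {v1}
u0 ∈ B0, v0 ∈ B3 → different blocks

P ≁ Q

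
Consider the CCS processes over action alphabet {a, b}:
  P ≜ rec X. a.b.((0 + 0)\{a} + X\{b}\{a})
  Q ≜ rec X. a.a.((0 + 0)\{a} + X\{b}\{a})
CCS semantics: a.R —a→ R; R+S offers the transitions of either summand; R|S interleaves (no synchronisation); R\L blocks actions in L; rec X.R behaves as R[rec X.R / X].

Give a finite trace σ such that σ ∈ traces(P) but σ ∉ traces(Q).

ab

P's transition system — 3 states:
  u0 = rec X. a.b.((0 + 0)\{a} + X\{b}\{a}) :: =a=> u1
  u1 = b.((0 + 0)\{a} + (rec X. a.b.((0 + 0)\{a} + X\{b}\{a}))\{b}\{a}) :: =b=> u2
  u2 = (0 + 0)\{a} + (rec X. a.b.((0 + 0)\{a} + X\{b}\{a}))\{b}\{a} :: (no moves)
Q's transition system — 3 states:
  v0 = rec X. a.a.((0 + 0)\{a} + X\{b}\{a}) :: =a=> v1
  v1 = a.((0 + 0)\{a} + (rec X. a.a.((0 + 0)\{a} + X\{b}\{a}))\{b}\{a}) :: =a=> v2
  v2 = (0 + 0)\{a} + (rec X. a.a.((0 + 0)\{a} + X\{b}\{a}))\{b}\{a} :: (no moves)
Executing ab from P (initial set {u0}):
  after a @ step 1: {u1}
  after b @ step 2: {u2}
  — P admits the full trace.
Executing ab from Q (initial set {v0}):
  after a @ step 1: {v1}
  after b @ step 2: ∅ (Q stuck)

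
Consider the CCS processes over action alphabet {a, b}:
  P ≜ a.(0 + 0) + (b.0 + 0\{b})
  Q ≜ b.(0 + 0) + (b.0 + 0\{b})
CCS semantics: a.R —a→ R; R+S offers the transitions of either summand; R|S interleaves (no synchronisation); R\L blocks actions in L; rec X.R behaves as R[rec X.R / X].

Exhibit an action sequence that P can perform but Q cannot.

a

P's transition system — 3 states:
  s0 = a.(0 + 0) + (b.0 + 0\{b}) → —a→ s1, —b→ s2
  s1 = 0 + 0 → ·
  s2 = 0 → ·
Q's transition system — 3 states:
  t0 = b.(0 + 0) + (b.0 + 0\{b}) → —b→ t1, —b→ t2
  t1 = 0 → ·
  t2 = 0 + 0 → ·
Executing a from P (initial set {s0}):
  step 1 (a): {s1}
  P completes σ.
Executing a from Q (initial set {t0}):
  step 1 (a): ∅ (Q stuck)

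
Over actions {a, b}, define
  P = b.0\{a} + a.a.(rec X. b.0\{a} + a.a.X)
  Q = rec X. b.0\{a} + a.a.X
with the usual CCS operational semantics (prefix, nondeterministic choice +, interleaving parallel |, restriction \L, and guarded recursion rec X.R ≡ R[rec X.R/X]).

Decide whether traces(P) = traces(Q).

YES

P's transition system — 4 states:
  p0 = b.0\{a} + a.a.(rec X. b.0\{a} + a.a.X) :: —a→ p1, —b→ p2
  p1 = a.(rec X. b.0\{a} + a.a.X) :: —a→ p3
  p2 = 0\{a} :: deadlocked
  p3 = rec X. b.0\{a} + a.a.X :: —a→ p1, —b→ p2
Q's transition system — 3 states:
  q0 = rec X. b.0\{a} + a.a.X :: —a→ q1, —b→ q2
  q1 = a.(rec X. b.0\{a} + a.a.X) :: —a→ q0
  q2 = 0\{a} :: deadlocked
Partition-refinement fixed point:
  B0 = {p0, p3, q0}
  B1 = {p2, q2}
  B2 = {p1, q1}
p0 ∈ B0, q0 ∈ B0 → same block
Bisimilar ⇒ trace-equivalent.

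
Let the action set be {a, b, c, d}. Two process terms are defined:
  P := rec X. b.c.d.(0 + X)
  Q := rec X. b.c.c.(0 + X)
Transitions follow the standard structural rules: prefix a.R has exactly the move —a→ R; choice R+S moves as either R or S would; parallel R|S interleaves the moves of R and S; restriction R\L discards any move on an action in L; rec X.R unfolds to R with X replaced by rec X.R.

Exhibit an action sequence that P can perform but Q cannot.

LTS(P): 4 reachable states
  p0 = rec X. b.c.d.(0 + X) :: --b--▸ p1
  p1 = c.d.(0 + (rec X. b.c.d.(0 + X))) :: --c--▸ p2
  p2 = d.(0 + (rec X. b.c.d.(0 + X))) :: --d--▸ p3
  p3 = 0 + (rec X. b.c.d.(0 + X)) :: --b--▸ p1
LTS(Q): 4 reachable states
  q0 = rec X. b.c.c.(0 + X) :: --b--▸ q1
  q1 = c.c.(0 + (rec X. b.c.c.(0 + X))) :: --c--▸ q2
  q2 = c.(0 + (rec X. b.c.c.(0 + X))) :: --c--▸ q3
  q3 = 0 + (rec X. b.c.c.(0 + X)) :: --b--▸ q1
Run σ = ⟨bcd⟩ on P: start {p0}
  after b @ step 1: {p1}
  after c @ step 2: {p2}
  after d @ step 3: {p3}
  P completes σ.
Run σ = ⟨bcd⟩ on Q: start {q0}
  after b @ step 1: {q1}
  after c @ step 2: {q2}
  after d @ step 3: no successor for Q

bcd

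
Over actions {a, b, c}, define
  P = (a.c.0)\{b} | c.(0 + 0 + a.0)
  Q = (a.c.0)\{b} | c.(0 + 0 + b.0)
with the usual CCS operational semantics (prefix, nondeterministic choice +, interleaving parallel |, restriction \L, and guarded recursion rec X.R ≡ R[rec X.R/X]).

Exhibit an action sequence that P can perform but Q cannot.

P's transition system — 9 states:
  s0 = (a.c.0)\{b} | c.(0 + 0 + a.0) ⊢ ··a··> s1, ··c··> s2
  s1 = (c.0)\{b} | c.(0 + 0 + a.0) ⊢ ··c··> s3, ··c··> s4
  s2 = (a.c.0)\{b} | (0 + 0 + a.0) ⊢ ··a··> s3, ··a··> s5
  s3 = (c.0)\{b} | (0 + 0 + a.0) ⊢ ··a··> s6, ··c··> s7
  s4 = 0\{b} | c.(0 + 0 + a.0) ⊢ ··c··> s7
  s5 = (a.c.0)\{b} | 0 ⊢ ··a··> s6
  s6 = (c.0)\{b} | 0 ⊢ ··c··> s8
  s7 = 0\{b} | (0 + 0 + a.0) ⊢ ··a··> s8
  s8 = 0\{b} | 0 ⊢ (no moves)
Q's transition system — 9 states:
  t0 = (a.c.0)\{b} | c.(0 + 0 + b.0) ⊢ ··a··> t1, ··c··> t2
  t1 = (c.0)\{b} | c.(0 + 0 + b.0) ⊢ ··c··> t3, ··c··> t4
  t2 = (a.c.0)\{b} | (0 + 0 + b.0) ⊢ ··a··> t3, ··b··> t5
  t3 = (c.0)\{b} | (0 + 0 + b.0) ⊢ ··b··> t6, ··c··> t7
  t4 = 0\{b} | c.(0 + 0 + b.0) ⊢ ··c··> t7
  t5 = (a.c.0)\{b} | 0 ⊢ ··a··> t6
  t6 = (c.0)\{b} | 0 ⊢ ··c··> t8
  t7 = 0\{b} | (0 + 0 + b.0) ⊢ ··b··> t8
  t8 = 0\{b} | 0 ⊢ (no moves)
Trace ⟨aca⟩ through P, begin at {s0}:
  step 1 (a): {s1}
  step 2 (c): {s3, s4}
  step 3 (a): {s6}
  — P admits the full trace.
Trace ⟨aca⟩ through Q, begin at {t0}:
  step 1 (a): {t1}
  step 2 (c): {t3, t4}
  step 3 (a): no successor for Q

aca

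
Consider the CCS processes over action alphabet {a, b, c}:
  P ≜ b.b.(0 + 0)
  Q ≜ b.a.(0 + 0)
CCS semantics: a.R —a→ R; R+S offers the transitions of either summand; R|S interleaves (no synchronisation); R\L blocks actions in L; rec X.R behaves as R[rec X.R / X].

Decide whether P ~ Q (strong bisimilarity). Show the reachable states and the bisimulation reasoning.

P ≁ Q

P's transition system — 3 states:
  u0 = b.b.(0 + 0) ⊢ ··b··> u1
  u1 = b.(0 + 0) ⊢ ··b··> u2
  u2 = 0 + 0 ⊢ ∅
Q's transition system — 3 states:
  v0 = b.a.(0 + 0) ⊢ ··b··> v1
  v1 = a.(0 + 0) ⊢ ··a··> v2
  v2 = 0 + 0 ⊢ ∅
Coarsest stable partition (strong bisimilarity classes):
  B0 = {u0}
  B1 = {u1}
  B2 = {u2, v2}
  B3 = {v0}
  B4 = {v1}
u0 ∈ B0, v0 ∈ B3 → different blocks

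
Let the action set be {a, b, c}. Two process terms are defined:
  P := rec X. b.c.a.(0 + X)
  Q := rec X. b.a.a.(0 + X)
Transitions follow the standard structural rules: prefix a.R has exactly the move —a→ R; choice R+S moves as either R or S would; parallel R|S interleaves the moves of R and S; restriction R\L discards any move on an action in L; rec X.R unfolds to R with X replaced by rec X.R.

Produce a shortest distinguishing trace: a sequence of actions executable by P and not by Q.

Reachable graph of P (4 states):
  p0 = rec X. b.c.a.(0 + X) → -b-> p1
  p1 = c.a.(0 + (rec X. b.c.a.(0 + X))) → -c-> p2
  p2 = a.(0 + (rec X. b.c.a.(0 + X))) → -a-> p3
  p3 = 0 + (rec X. b.c.a.(0 + X)) → -b-> p1
Reachable graph of Q (4 states):
  q0 = rec X. b.a.a.(0 + X) → -b-> q1
  q1 = a.a.(0 + (rec X. b.a.a.(0 + X))) → -a-> q2
  q2 = a.(0 + (rec X. b.a.a.(0 + X))) → -a-> q3
  q3 = 0 + (rec X. b.a.a.(0 + X)) → -b-> q1
Executing bc from P (initial set {p0}):
  after b @ step 1: {p1}
  after c @ step 2: {p2}
  P completes σ.
Executing bc from Q (initial set {q0}):
  after b @ step 1: {q1}
  after c @ step 2: no successor for Q

bc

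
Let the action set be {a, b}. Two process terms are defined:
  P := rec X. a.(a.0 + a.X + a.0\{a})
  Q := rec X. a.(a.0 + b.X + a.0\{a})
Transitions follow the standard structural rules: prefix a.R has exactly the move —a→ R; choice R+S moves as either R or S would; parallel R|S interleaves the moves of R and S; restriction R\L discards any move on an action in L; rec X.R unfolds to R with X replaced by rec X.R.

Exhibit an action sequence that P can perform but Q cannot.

Reachable graph of P (4 states):
  u0 = rec X. a.(a.0 + a.X + a.0\{a}) ⊢ ··a··> u1
  u1 = a.0 + a.(rec X. a.(a.0 + a.X + a.0\{a})) + a.0\{a} ⊢ ··a··> u0, ··a··> u2, ··a··> u3
  u2 = 0 ⊢ (no moves)
  u3 = 0\{a} ⊢ (no moves)
Reachable graph of Q (4 states):
  v0 = rec X. a.(a.0 + b.X + a.0\{a}) ⊢ ··a··> v1
  v1 = a.0 + b.(rec X. a.(a.0 + b.X + a.0\{a})) + a.0\{a} ⊢ ··a··> v2, ··a··> v3, ··b··> v0
  v2 = 0 ⊢ (no moves)
  v3 = 0\{a} ⊢ (no moves)
Run σ = ⟨aaa⟩ on P: start {u0}
  after a @ step 1: {u1}
  after a @ step 2: {u0, u2, u3}
  after a @ step 3: {u1}
  ✓ P
Run σ = ⟨aaa⟩ on Q: start {v0}
  after a @ step 1: {v1}
  after a @ step 2: {v2, v3}
  after a @ step 3: ∅ (Q stuck)

aaa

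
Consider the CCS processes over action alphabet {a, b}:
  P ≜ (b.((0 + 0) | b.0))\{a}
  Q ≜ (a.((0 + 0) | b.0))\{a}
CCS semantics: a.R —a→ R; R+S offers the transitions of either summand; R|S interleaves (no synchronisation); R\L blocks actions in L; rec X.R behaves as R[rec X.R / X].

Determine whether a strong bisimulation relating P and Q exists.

P's transition system — 3 states:
  u0 = (b.((0 + 0) | b.0))\{a} has moves —b→ u1
  u1 = ((0 + 0) | b.0)\{a} has moves —b→ u2
  u2 = ((0 + 0) | 0)\{a} has moves (no moves)
Q's transition system — 1 states:
  v0 = (a.((0 + 0) | b.0))\{a} has moves (no moves)
Partition-refinement fixed point:
  B0 = {u0}
  B1 = {u1}
  B2 = {u2, v0}
u0 ∈ B0, v0 ∈ B2 → different blocks

P ≁ Q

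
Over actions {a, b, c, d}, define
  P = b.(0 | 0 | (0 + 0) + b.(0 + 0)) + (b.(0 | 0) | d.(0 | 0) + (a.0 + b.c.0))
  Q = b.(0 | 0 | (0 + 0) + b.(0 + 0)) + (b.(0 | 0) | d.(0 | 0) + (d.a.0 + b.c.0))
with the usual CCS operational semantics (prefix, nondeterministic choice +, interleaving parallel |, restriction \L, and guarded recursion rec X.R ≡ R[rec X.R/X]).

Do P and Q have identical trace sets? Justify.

NO — witness ⟨a⟩

P's transition system — 8 states:
  p0 = b.(0 | 0 | (0 + 0) + b.(0 + 0)) + (b.(0 | 0) | d.(0 | 0) + (a.0 + b.c.0)) | —a→ p1, —b→ p2, —b→ p3, —b→ p4, —d→ p5
  p1 = 0 | ∅
  p2 = 0 | 0 | (0 + 0) + b.(0 + 0) | —b→ p6
  p3 = 0 | 0 | d.(0 | 0) | —d→ p7
  p4 = c.0 | —c→ p1
  p5 = b.(0 | 0) | (0 | 0) | —b→ p7
  p6 = 0 + 0 | ∅
  p7 = 0 | 0 | (0 | 0) | ∅
Q's transition system — 9 states:
  q0 = b.(0 | 0 | (0 + 0) + b.(0 + 0)) + (b.(0 | 0) | d.(0 | 0) + (d.a.0 + b.c.0)) | —b→ q1, —b→ q2, —b→ q3, —d→ q4, —d→ q5
  q1 = 0 | 0 | (0 + 0) + b.(0 + 0) | —b→ q6
  q2 = 0 | 0 | d.(0 | 0) | —d→ q7
  q3 = c.0 | —c→ q8
  q4 = a.0 | —a→ q8
  q5 = b.(0 | 0) | (0 | 0) | —b→ q7
  q6 = 0 + 0 | ∅
  q7 = 0 | 0 | (0 | 0) | ∅
  q8 = 0 | ∅
Executing a from P (initial set {p0}):
  after a @ step 1: {p1}
  — P admits the full trace.
Executing a from Q (initial set {q0}):
  after a @ step 1: ∅  — Q cannot continue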